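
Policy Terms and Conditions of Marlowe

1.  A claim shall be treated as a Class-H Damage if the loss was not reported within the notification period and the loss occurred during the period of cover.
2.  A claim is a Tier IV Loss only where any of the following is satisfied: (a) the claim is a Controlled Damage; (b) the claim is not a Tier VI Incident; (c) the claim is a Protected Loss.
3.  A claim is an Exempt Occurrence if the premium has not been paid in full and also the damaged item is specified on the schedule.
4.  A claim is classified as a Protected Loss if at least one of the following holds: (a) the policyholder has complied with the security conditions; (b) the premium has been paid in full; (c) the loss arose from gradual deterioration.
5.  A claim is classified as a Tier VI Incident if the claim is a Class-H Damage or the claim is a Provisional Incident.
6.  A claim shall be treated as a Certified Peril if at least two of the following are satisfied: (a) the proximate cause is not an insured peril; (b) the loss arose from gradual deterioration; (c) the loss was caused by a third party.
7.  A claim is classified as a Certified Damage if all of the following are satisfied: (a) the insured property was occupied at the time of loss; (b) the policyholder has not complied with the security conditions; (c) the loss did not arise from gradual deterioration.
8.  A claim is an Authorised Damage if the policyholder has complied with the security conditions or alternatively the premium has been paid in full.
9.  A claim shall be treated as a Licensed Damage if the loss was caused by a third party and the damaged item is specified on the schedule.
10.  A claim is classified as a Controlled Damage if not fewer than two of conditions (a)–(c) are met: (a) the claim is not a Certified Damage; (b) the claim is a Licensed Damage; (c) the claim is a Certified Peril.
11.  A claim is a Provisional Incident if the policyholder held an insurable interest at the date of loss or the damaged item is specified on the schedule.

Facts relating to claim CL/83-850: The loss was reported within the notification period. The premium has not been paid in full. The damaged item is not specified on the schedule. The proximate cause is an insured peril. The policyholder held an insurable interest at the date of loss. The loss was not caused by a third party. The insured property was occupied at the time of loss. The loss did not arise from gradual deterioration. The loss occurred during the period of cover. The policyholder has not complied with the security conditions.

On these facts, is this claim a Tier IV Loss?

paragraph 7 — Certified Damage: [the insured property was occupied at the time of loss? yes] AND [the policyholder has not complied with the security conditions? yes] AND [the loss did not arise from gradual deterioration? yes] → satisfied.
paragraph 9 — Licensed Damage: [the loss was caused by a third party? no] AND [the damaged item is specified on the schedule? no] → not satisfied.
paragraph 6 — Certified Peril: the proximate cause is not an insured peril? no; the loss arose from gradual deterioration? no; the loss was caused by a third party? no — 0 of 3 hold (need ≥2) → not satisfied.
paragraph 10 — Controlled Damage: not a Certified Damage (paragraph 7)? no; Licensed Damage (paragraph 9)? no; Certified Peril (paragraph 6)? no — 0 of 3 hold (need ≥2) → not satisfied.
paragraph 1 — Class-H Damage: [the loss was not reported within the notification period? no] AND [the loss occurred during the period of cover? yes] → not satisfied.
paragraph 11 — Provisional Incident: [the policyholder held an insurable interest at the date of loss? yes] OR [the damaged item is specified on the schedule? no] → satisfied.
paragraph 5 — Tier VI Incident: [Class-H Damage (paragraph 1)? no] OR [Provisional Incident (paragraph 11)? yes] → satisfied.
paragraph 4 — Protected Loss: [the policyholder has complied with the security conditions? no] OR [the premium has been paid in full? no] OR [the loss arose from gradual deterioration? no] → not satisfied.
paragraph 2 — Tier IV Loss: [Controlled Damage (paragraph 10)? no] OR [not a Tier VI Incident (paragraph 5)? no] OR [Protected Loss (paragraph 4)? no] → not satisfied.

No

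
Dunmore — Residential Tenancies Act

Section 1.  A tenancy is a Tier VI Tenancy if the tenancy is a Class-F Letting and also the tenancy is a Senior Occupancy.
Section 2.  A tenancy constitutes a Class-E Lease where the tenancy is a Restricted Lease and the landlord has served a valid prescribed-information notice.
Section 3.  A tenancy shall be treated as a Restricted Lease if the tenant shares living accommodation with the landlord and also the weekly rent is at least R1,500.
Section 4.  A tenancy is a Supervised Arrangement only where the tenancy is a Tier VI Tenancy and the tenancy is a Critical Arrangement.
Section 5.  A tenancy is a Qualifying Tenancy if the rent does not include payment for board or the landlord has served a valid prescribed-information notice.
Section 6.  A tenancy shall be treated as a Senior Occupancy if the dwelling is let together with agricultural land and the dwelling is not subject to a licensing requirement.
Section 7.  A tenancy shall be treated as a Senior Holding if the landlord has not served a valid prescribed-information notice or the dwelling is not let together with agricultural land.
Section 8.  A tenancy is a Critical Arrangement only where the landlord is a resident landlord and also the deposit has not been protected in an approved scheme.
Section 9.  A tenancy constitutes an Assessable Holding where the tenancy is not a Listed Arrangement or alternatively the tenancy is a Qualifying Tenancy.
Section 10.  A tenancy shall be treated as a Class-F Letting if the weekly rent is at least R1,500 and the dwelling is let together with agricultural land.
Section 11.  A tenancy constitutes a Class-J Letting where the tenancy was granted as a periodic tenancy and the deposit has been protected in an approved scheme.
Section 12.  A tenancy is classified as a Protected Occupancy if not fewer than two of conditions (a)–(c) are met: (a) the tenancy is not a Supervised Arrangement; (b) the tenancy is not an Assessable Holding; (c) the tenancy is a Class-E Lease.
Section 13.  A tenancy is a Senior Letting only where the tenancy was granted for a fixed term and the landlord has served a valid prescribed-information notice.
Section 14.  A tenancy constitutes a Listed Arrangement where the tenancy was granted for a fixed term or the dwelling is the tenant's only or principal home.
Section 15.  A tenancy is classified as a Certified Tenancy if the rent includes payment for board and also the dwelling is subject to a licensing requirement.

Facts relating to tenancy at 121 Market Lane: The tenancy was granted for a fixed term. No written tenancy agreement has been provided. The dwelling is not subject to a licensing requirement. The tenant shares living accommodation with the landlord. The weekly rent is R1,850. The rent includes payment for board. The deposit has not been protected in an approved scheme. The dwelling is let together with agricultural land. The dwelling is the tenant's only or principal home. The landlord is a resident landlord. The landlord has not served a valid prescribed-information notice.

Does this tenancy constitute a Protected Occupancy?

No

section 10 — Class-F Letting: [weekly rent: R1,850 ≥ R1,500? yes] AND [the dwelling is let together with agricultural land? yes] → satisfied.
section 6 — Senior Occupancy: [the dwelling is let together with agricultural land? yes] AND [the dwelling is not subject to a licensing requirement? yes] → satisfied.
section 1 — Tier VI Tenancy: [Class-F Letting (section 10)? yes] AND [Senior Occupancy (section 6)? yes] → satisfied.
section 8 — Critical Arrangement: [the landlord is a resident landlord? yes] AND [the deposit has not been protected in an approved scheme? yes] → satisfied.
section 4 — Supervised Arrangement: [Tier VI Tenancy (section 1)? yes] AND [Critical Arrangement (section 8)? yes] → satisfied.
section 14 — Listed Arrangement: [the tenancy was granted for a fixed term? yes] OR [the dwelling is the tenant's only or principal home? yes] → satisfied.
section 5 — Qualifying Tenancy: [the rent does not include payment for board? no] OR [the landlord has served a valid prescribed-information notice? no] → not satisfied.
section 9 — Assessable Holding: [not a Listed Arrangement (section 14)? no] OR [Qualifying Tenancy (section 5)? no] → not satisfied.
section 3 — Restricted Lease: [the tenant shares living accommodation with the landlord? yes] AND [weekly rent: R1,850 ≥ R1,500? yes] → satisfied.
section 2 — Class-E Lease: [Restricted Lease (section 3)? yes] AND [the landlord has served a valid prescribed-information notice? no] → not satisfied.
section 12 — Protected Occupancy: not a Supervised Arrangement (section 4)? no; not an Assessable Holding (section 9)? yes; Class-E Lease (section 2)? no — 1 of 3 hold (need ≥2) → not satisfied.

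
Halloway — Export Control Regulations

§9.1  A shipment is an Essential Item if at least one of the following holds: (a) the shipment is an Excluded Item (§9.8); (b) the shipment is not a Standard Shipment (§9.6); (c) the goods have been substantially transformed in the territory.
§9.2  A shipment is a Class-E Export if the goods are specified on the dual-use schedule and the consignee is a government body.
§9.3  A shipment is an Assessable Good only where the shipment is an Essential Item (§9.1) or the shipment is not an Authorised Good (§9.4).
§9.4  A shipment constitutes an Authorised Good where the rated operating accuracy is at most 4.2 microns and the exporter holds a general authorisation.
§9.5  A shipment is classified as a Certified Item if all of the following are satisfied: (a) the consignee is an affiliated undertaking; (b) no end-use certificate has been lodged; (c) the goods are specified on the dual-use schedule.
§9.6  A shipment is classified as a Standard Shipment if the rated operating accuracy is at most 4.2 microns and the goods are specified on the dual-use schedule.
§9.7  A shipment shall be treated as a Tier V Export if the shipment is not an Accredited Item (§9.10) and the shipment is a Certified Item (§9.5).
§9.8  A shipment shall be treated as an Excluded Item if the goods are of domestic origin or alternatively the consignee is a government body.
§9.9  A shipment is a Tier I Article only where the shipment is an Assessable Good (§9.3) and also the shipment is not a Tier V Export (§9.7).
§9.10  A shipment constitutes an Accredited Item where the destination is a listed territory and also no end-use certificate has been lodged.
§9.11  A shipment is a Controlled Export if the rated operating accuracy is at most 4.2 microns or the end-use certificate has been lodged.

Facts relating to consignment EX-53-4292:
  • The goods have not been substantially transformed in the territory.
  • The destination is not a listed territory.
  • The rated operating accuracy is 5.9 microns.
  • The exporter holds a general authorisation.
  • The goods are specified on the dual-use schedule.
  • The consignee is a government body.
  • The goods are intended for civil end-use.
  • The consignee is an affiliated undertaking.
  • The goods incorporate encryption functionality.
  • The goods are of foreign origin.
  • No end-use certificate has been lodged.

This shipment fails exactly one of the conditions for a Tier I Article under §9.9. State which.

Under §9.8: the goods are of domestic origin? no; or the consignee is a government body? yes. So the shipment is an Excluded Item.
Under §9.6: rated operating accuracy: 5.9 microns ≤ 4.2 microns? no; and the goods are specified on the dual-use schedule? yes. So the shipment is not a Standard Shipment.
Under §9.1: Excluded Item (§9.8)? yes; or not a Standard Shipment (§9.6)? yes; or the goods have been substantially transformed in the territory? no. So the shipment is an Essential Item.
Under §9.4: rated operating accuracy: 5.9 microns ≤ 4.2 microns? no; and the exporter holds a general authorisation? yes. So the shipment is not an Authorised Good.
Under §9.3: Essential Item (§9.1)? yes; or not an Authorised Good (§9.4)? yes. So the shipment is an Assessable Good.
Under §9.10: the destination is a listed territory? no; and no end-use certificate has been lodged? yes. So the shipment is not an Accredited Item.
Under §9.5: the consignee is an affiliated undertaking? yes; and no end-use certificate has been lodged? yes; and the goods are specified on the dual-use schedule? yes. So the shipment is a Certified Item.
Under §9.7: not an Accredited Item (§9.10)? yes; and Certified Item (§9.5)? yes. So the shipment is a Tier V Export.
Under §9.9: Assessable Good (§9.3)? yes; and not a Tier V Export (§9.7)? no. So the shipment is not a Tier I Article.

Tier V Export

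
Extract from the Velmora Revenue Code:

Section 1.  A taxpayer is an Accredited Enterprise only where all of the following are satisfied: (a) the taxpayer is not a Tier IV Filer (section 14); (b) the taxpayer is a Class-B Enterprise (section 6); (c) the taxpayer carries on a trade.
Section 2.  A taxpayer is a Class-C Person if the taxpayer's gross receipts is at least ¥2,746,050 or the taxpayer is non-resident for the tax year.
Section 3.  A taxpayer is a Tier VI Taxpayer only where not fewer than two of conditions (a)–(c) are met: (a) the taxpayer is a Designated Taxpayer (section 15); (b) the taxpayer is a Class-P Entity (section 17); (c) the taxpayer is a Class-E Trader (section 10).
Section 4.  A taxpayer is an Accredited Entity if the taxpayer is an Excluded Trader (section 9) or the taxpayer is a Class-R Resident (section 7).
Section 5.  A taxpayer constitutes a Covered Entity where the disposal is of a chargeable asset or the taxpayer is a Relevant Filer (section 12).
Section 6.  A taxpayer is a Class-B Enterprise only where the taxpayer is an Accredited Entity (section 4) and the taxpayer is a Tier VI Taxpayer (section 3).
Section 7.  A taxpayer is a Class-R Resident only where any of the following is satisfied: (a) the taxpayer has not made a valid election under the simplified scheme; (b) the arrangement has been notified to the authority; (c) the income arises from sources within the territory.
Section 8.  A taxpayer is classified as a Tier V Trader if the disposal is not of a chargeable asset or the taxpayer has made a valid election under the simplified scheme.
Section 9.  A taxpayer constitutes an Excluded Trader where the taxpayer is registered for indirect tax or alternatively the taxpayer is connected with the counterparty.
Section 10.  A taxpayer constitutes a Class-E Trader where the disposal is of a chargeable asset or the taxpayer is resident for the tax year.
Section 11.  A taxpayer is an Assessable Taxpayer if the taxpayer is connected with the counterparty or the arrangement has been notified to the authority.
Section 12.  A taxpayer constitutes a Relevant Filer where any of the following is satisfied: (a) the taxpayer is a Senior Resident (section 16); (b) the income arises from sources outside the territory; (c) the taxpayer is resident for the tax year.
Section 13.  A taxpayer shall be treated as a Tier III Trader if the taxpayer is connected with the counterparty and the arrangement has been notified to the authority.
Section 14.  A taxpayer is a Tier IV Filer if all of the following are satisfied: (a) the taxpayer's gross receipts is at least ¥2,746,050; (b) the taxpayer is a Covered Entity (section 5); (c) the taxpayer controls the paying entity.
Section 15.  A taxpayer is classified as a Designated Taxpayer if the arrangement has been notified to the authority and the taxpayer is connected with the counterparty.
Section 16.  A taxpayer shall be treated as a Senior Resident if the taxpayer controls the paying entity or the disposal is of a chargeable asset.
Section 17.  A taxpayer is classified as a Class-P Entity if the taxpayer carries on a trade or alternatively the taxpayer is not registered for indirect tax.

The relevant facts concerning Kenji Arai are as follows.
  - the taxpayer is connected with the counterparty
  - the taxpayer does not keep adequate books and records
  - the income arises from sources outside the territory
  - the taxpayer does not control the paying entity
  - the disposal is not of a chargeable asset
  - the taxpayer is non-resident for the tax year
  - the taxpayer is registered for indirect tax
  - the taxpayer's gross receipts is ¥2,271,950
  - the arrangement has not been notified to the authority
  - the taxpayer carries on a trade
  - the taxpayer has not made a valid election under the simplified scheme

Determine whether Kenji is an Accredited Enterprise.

Under section 16: the taxpayer controls the paying entity? no; or the disposal is of a chargeable asset? no. So the taxpayer is not a Senior Resident.
Under section 12: Senior Resident (section 16)? no; or the income arises from sources outside the territory? yes; or the taxpayer is resident for the tax year? no. So the taxpayer is a Relevant Filer.
Under section 5: the disposal is of a chargeable asset? no; or Relevant Filer (section 12)? yes. So the taxpayer is a Covered Entity.
Under section 14: taxpayer's gross receipts: ¥2,271,950 ≥ ¥2,746,050? no; and Covered Entity (section 5)? yes; and the taxpayer controls the paying entity? no. So the taxpayer is not a Tier IV Filer.
Under section 9: the taxpayer is registered for indirect tax? yes; or the taxpayer is connected with the counterparty? yes. So the taxpayer is an Excluded Trader.
Under section 7: the taxpayer has not made a valid election under the simplified scheme? yes; or the arrangement has been notified to the authority? no; or the income arises from sources within the territory? no. So the taxpayer is a Class-R Resident.
Under section 4: Excluded Trader (section 9)? yes; or Class-R Resident (section 7)? yes. So the taxpayer is an Accredited Entity.
Under section 15: the arrangement has been notified to the authority? no; and the taxpayer is connected with the counterparty? yes. So the taxpayer is not a Designated Taxpayer.
Under section 17: the taxpayer carries on a trade? yes; or the taxpayer is not registered for indirect tax? no. So the taxpayer is a Class-P Entity.
Under section 10: the disposal is of a chargeable asset? no; or the taxpayer is resident for the tax year? no. So the taxpayer is not a Class-E Trader.
Under section 3: Designated Taxpayer (section 15)? no; Class-P Entity (section 17)? yes; Class-E Trader (section 10)? no — 1 of 3 hold (need ≥2) → not satisfied.
Under section 6: Accredited Entity (section 4)? yes; and Tier VI Taxpayer (section 3)? no. So the taxpayer is not a Class-B Enterprise.
Under section 1: not a Tier IV Filer (section 14)? yes; and Class-B Enterprise (section 6)? no; and the taxpayer carries on a trade? yes. So the taxpayer is not an Accredited Enterprise.

No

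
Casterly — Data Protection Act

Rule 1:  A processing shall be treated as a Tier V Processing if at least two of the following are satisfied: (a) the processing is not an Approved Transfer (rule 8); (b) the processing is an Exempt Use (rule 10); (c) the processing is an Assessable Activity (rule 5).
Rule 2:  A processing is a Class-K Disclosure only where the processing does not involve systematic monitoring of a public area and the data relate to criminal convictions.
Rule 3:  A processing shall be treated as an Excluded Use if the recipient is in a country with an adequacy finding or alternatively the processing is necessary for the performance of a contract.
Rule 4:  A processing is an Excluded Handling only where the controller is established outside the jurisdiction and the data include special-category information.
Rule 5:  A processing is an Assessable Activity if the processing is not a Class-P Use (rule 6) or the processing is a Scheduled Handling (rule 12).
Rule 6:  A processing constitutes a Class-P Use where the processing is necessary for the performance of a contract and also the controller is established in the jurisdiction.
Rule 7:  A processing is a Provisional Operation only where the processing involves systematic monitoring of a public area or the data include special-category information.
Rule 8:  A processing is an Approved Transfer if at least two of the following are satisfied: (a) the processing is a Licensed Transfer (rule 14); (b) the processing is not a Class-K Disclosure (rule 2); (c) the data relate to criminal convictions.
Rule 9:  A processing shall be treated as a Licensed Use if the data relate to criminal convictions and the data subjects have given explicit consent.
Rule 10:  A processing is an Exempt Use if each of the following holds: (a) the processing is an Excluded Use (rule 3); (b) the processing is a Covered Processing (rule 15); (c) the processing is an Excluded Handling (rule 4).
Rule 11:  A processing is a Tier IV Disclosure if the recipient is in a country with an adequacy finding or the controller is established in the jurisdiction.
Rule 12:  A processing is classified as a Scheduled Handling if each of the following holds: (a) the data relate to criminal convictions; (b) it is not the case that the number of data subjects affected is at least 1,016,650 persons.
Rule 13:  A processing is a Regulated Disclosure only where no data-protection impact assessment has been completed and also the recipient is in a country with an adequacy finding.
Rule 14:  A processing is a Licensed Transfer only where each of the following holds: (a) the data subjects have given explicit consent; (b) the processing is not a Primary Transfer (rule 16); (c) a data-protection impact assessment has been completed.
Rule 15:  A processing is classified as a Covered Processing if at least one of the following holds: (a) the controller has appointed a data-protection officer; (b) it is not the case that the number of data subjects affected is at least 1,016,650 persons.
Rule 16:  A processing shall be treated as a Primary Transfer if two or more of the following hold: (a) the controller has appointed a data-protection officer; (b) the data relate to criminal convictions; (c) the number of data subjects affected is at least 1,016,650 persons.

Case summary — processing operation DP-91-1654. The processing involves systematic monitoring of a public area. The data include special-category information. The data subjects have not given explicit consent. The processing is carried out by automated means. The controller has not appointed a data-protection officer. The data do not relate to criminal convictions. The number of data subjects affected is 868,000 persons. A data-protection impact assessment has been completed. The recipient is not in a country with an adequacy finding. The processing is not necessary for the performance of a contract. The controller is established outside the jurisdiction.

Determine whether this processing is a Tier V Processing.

Yes

rule 16 — Primary Transfer: the controller has appointed a data-protection officer? no; the data relate to criminal convictions? no; number of data subjects affected: 868,000 persons ≥ 1,016,650 persons? no — 0 of 3 hold (need ≥2) → not satisfied.
rule 14 — Licensed Transfer: [the data subjects have given explicit consent? no] AND [not a Primary Transfer (rule 16)? yes] AND [a data-protection impact assessment has been completed? yes] → not satisfied.
rule 2 — Class-K Disclosure: [the processing does not involve systematic monitoring of a public area? no] AND [the data relate to criminal convictions? no] → not satisfied.
rule 8 — Approved Transfer: Licensed Transfer (rule 14)? no; not a Class-K Disclosure (rule 2)? yes; the data relate to criminal convictions? no — 1 of 3 hold (need ≥2) → not satisfied.
rule 3 — Excluded Use: [the recipient is in a country with an adequacy finding? no] OR [the processing is necessary for the performance of a contract? no] → not satisfied.
rule 15 — Covered Processing: [the controller has appointed a data-protection officer? no] OR [number of data subjects affected: 868,000 persons ≥ 1,016,650 persons? no, so negated condition yes] → satisfied.
rule 4 — Excluded Handling: [the controller is established outside the jurisdiction? yes] AND [the data include special-category information? yes] → satisfied.
rule 10 — Exempt Use: [Excluded Use (rule 3)? no] AND [Covered Processing (rule 15)? yes] AND [Excluded Handling (rule 4)? yes] → not satisfied.
rule 6 — Class-P Use: [the processing is necessary for the performance of a contract? no] AND [the controller is established in the jurisdiction? no] → not satisfied.
rule 12 — Scheduled Handling: [the data relate to criminal convictions? no] AND [number of data subjects affected: 868,000 persons ≥ 1,016,650 persons? no, so negated condition yes] → not satisfied.
rule 5 — Assessable Activity: [not a Class-P Use (rule 6)? yes] OR [Scheduled Handling (rule 12)? no] → satisfied.
rule 1 — Tier V Processing: not an Approved Transfer (rule 8)? yes; Exempt Use (rule 10)? no; Assessable Activity (rule 5)? yes — 2 of 3 hold (need ≥2) → satisfied.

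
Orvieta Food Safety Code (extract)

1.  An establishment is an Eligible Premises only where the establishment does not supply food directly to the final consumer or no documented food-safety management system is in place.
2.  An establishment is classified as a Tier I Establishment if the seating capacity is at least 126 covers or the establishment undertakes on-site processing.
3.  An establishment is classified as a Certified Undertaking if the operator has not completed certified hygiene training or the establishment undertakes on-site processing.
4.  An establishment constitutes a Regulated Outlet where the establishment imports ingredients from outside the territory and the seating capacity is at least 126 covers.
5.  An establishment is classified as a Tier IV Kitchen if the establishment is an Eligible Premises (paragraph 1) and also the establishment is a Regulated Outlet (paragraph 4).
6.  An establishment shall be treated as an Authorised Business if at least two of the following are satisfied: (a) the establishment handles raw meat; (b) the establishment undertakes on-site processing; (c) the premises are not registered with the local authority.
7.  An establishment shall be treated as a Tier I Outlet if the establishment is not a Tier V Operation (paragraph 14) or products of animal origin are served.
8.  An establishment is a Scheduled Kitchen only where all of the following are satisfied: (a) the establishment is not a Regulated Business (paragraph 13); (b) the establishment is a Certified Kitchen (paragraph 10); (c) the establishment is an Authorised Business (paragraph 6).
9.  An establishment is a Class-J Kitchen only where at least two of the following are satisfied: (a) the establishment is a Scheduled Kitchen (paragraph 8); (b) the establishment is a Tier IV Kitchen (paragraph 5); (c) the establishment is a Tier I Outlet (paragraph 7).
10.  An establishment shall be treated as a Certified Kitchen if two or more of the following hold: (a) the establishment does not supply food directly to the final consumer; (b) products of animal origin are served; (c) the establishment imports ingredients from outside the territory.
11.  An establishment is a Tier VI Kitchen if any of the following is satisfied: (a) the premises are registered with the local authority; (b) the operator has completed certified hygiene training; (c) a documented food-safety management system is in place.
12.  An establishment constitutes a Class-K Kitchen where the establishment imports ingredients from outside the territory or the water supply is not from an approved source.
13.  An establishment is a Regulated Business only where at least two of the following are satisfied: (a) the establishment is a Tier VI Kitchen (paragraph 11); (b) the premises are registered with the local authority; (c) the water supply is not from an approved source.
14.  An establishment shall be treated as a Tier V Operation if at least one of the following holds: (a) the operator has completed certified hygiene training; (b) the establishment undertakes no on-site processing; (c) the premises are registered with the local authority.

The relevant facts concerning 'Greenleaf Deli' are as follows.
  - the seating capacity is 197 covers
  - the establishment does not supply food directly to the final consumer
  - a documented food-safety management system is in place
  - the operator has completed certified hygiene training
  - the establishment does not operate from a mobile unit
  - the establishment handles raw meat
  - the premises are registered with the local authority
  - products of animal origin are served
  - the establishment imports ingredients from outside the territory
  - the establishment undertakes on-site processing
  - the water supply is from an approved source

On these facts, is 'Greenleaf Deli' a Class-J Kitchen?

paragraph 11 — Tier VI Kitchen: [the premises are registered with the local authority? yes] OR [the operator has completed certified hygiene training? yes] OR [a documented food-safety management system is in place? yes] → satisfied.
paragraph 13 — Regulated Business: Tier VI Kitchen (paragraph 11)? yes; the premises are registered with the local authority? yes; the water supply is not from an approved source? no — 2 of 3 hold (need ≥2) → satisfied.
paragraph 10 — Certified Kitchen: the establishment does not supply food directly to the final consumer? yes; products of animal origin are served? yes; the establishment imports ingredients from outside the territory? yes — 3 of 3 hold (need ≥2) → satisfied.
paragraph 6 — Authorised Business: the establishment handles raw meat? yes; the establishment undertakes on-site processing? yes; the premises are not registered with the local authority? no — 2 of 3 hold (need ≥2) → satisfied.
paragraph 8 — Scheduled Kitchen: [not a Regulated Business (paragraph 13)? no] AND [Certified Kitchen (paragraph 10)? yes] AND [Authorised Business (paragraph 6)? yes] → not satisfied.
paragraph 1 — Eligible Premises: [the establishment does not supply food directly to the final consumer? yes] OR [no documented food-safety management system is in place? no] → satisfied.
paragraph 4 — Regulated Outlet: [the establishment imports ingredients from outside the territory? yes] AND [seating capacity: 197 covers ≥ 126 covers? yes] → satisfied.
paragraph 5 — Tier IV Kitchen: [Eligible Premises (paragraph 1)? yes] AND [Regulated Outlet (paragraph 4)? yes] → satisfied.
paragraph 14 — Tier V Operation: [the operator has completed certified hygiene training? yes] OR [the establishment undertakes no on-site processing? no] OR [the premises are registered with the local authority? yes] → satisfied.
paragraph 7 — Tier I Outlet: [not a Tier V Operation (paragraph 14)? no] OR [products of animal origin are served? yes] → satisfied.
paragraph 9 — Class-J Kitchen: Scheduled Kitchen (paragraph 8)? no; Tier IV Kitchen (paragraph 5)? yes; Tier I Outlet (paragraph 7)? yes — 2 of 3 hold (need ≥2) → satisfied.

Yes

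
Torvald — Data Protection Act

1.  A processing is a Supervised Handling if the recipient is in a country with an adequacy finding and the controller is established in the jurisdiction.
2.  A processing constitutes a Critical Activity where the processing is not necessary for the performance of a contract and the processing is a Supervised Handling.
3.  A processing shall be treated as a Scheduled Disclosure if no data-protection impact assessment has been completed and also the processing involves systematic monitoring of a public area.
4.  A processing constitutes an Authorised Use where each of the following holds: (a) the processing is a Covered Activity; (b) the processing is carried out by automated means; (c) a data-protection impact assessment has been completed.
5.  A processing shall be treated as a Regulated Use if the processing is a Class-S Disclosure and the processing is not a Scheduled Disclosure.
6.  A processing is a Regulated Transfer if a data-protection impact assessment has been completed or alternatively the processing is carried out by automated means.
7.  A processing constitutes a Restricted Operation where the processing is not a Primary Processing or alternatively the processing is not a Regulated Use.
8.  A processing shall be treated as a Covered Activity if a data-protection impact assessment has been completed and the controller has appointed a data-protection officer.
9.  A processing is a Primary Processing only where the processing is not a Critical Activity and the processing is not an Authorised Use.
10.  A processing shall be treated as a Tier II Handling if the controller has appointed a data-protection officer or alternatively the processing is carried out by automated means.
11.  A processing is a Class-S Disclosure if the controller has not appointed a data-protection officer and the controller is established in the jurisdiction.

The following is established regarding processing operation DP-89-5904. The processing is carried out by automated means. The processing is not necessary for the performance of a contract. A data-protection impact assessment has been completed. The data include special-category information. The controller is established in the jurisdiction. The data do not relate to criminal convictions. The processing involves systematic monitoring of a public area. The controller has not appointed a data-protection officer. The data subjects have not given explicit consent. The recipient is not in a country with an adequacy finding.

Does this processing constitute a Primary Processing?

Yes

paragraph 1 — Supervised Handling: [the recipient is in a country with an adequacy finding? no] AND [the controller is established in the jurisdiction? yes] → not satisfied.
paragraph 2 — Critical Activity: [the processing is not necessary for the performance of a contract? yes] AND [Supervised Handling (paragraph 1)? no] → not satisfied.
paragraph 8 — Covered Activity: [a data-protection impact assessment has been completed? yes] AND [the controller has appointed a data-protection officer? no] → not satisfied.
paragraph 4 — Authorised Use: [Covered Activity (paragraph 8)? no] AND [the processing is carried out by automated means? yes] AND [a data-protection impact assessment has been completed? yes] → not satisfied.
paragraph 9 — Primary Processing: [not a Critical Activity (paragraph 2)? yes] AND [not an Authorised Use (paragraph 4)? yes] → satisfied.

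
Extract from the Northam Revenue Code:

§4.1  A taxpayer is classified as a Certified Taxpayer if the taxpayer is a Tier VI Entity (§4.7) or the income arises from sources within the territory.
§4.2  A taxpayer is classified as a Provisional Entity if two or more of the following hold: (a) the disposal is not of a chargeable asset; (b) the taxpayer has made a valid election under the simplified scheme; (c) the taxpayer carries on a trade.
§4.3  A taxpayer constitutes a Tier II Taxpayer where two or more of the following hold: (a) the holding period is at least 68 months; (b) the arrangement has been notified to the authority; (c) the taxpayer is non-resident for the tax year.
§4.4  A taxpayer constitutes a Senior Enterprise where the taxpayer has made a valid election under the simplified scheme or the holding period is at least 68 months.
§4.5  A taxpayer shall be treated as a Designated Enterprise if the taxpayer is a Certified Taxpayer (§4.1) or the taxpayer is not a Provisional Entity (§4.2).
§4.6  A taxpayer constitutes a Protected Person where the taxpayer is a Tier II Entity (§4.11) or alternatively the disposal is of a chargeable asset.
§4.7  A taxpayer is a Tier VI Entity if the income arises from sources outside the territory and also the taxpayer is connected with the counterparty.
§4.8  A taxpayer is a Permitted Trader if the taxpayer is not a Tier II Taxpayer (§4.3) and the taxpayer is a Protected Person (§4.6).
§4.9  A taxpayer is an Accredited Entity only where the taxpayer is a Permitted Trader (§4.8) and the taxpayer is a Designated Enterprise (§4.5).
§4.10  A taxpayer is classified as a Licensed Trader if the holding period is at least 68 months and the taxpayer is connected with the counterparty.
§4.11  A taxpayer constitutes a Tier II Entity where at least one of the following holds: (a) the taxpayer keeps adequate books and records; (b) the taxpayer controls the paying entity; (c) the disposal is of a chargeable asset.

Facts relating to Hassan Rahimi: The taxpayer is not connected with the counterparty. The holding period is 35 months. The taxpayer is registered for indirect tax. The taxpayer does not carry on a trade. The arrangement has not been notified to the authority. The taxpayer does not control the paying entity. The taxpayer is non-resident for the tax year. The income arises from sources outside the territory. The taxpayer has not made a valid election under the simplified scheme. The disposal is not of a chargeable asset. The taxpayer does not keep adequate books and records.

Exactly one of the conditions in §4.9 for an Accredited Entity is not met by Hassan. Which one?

Under §4.3: holding period: 35 months ≥ 68 months? no; the arrangement has been notified to the authority? no; the taxpayer is non-resident for the tax year? yes — 1 of 3 hold (need ≥2) → not satisfied.
Under §4.11: the taxpayer keeps adequate books and records? no; or the taxpayer controls the paying entity? no; or the disposal is of a chargeable asset? no. So the taxpayer is not a Tier II Entity.
Under §4.6: Tier II Entity (§4.11)? no; or the disposal is of a chargeable asset? no. So the taxpayer is not a Protected Person.
Under §4.8: not a Tier II Taxpayer (§4.3)? yes; and Protected Person (§4.6)? no. So the taxpayer is not a Permitted Trader.
Under §4.7: the income arises from sources outside the territory? yes; and the taxpayer is connected with the counterparty? no. So the taxpayer is not a Tier VI Entity.
Under §4.1: Tier VI Entity (§4.7)? no; or the income arises from sources within the territory? no. So the taxpayer is not a Certified Taxpayer.
Under §4.2: the disposal is not of a chargeable asset? yes; the taxpayer has made a valid election under the simplified scheme? no; the taxpayer carries on a trade? no — 1 of 3 hold (need ≥2) → not satisfied.
Under §4.5: Certified Taxpayer (§4.1)? no; or not a Provisional Entity (§4.2)? yes. So the taxpayer is a Designated Enterprise.
Under §4.9: Permitted Trader (§4.8)? no; and Designated Enterprise (§4.5)? yes. So the taxpayer is not an Accredited Entity.

Permitted Trader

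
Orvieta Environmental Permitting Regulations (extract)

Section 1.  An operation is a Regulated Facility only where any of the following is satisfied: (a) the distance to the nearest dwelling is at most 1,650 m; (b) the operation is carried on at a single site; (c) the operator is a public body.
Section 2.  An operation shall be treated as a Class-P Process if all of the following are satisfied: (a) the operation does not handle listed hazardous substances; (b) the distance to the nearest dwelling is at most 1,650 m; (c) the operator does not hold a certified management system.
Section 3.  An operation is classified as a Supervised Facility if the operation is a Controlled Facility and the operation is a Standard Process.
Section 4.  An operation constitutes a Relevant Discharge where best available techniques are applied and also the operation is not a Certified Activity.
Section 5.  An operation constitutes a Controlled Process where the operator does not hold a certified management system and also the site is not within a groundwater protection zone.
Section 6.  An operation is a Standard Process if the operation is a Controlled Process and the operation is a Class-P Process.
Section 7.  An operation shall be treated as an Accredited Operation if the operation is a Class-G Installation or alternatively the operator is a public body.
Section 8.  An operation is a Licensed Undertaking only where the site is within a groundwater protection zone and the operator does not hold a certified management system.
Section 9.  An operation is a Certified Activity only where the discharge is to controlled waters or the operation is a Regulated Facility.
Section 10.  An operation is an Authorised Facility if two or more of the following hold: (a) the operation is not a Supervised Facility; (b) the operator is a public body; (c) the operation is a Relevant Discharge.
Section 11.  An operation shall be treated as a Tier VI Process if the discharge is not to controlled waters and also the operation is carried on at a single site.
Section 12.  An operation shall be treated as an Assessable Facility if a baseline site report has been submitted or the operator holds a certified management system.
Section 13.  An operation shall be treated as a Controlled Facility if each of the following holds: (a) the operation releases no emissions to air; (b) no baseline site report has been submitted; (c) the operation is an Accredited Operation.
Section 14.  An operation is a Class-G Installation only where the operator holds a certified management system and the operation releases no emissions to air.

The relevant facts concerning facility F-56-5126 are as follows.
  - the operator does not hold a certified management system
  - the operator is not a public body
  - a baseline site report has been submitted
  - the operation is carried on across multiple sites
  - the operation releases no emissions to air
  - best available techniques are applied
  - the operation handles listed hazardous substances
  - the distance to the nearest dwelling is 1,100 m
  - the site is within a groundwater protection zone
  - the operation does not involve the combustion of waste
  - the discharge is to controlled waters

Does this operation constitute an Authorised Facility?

Under section 14: the operator holds a certified management system? no; and the operation releases no emissions to air? yes. So the operation is not a Class-G Installation.
Under section 7: Class-G Installation (section 14)? no; or the operator is a public body? no. So the operation is not an Accredited Operation.
Under section 13: the operation releases no emissions to air? yes; and no baseline site report has been submitted? no; and Accredited Operation (section 7)? no. So the operation is not a Controlled Facility.
Under section 5: the operator does not hold a certified management system? yes; and the site is not within a groundwater protection zone? no. So the operation is not a Controlled Process.
Under section 2: the operation does not handle listed hazardous substances? no; and distance to the nearest dwelling: 1,100 m ≤ 1,650 m? yes; and the operator does not hold a certified management system? yes. So the operation is not a Class-P Process.
Under section 6: Controlled Process (section 5)? no; and Class-P Process (section 2)? no. So the operation is not a Standard Process.
Under section 3: Controlled Facility (section 13)? no; and Standard Process (section 6)? no. So the operation is not a Supervised Facility.
Under section 1: distance to the nearest dwelling: 1,100 m ≤ 1,650 m? yes; or the operation is carried on at a single site? no; or the operator is a public body? no. So the operation is a Regulated Facility.
Under section 9: the discharge is to controlled waters? yes; or Regulated Facility (section 1)? yes. So the operation is a Certified Activity.
Under section 4: best available techniques are applied? yes; and not a Certified Activity (section 9)? no. So the operation is not a Relevant Discharge.
Under section 10: not a Supervised Facility (section 3)? yes; the operator is a public body? no; Relevant Discharge (section 4)? no — 1 of 3 hold (need ≥2) → not satisfied.

No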